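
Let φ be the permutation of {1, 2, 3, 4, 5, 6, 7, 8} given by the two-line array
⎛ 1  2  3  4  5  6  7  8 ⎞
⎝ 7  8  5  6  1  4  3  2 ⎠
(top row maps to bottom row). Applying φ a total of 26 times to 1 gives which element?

Tracing 1 → 7 → … returns to 1 after 4 steps, so 1 lies in a 4-cycle (1 7 3 5).
Powers repeat with period 4 on this cycle, and 26 mod 4 = 2, so φ^26(1) = φ^2(1).
Advancing 2 steps from 1: 1 → 7 → 3.

3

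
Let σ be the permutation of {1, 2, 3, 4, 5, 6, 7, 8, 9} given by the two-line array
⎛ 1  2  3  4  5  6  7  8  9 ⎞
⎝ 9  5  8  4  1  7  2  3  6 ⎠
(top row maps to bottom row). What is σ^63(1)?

7

Tracing 1 → 9 → … returns to 1 after 6 steps, so 1 lies in a 6-cycle (1 9 6 7 2 5).
Since the cycle has length 6, σ^63 acts on it the same as σ^3 (63 mod 6 = 3).
Stepping 3 places around the cycle: 1 → 9 → 6 → 7.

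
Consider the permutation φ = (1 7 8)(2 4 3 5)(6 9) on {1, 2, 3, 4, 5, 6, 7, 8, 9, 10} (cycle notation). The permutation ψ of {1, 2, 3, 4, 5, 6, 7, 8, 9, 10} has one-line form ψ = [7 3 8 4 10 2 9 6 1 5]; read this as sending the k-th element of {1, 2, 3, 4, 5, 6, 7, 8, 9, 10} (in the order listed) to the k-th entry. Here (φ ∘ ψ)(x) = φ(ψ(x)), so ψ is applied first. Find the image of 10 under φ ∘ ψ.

2

ψ(10) = 5, then φ(5) = 2; composing gives (φ ∘ ψ)(10) = 2.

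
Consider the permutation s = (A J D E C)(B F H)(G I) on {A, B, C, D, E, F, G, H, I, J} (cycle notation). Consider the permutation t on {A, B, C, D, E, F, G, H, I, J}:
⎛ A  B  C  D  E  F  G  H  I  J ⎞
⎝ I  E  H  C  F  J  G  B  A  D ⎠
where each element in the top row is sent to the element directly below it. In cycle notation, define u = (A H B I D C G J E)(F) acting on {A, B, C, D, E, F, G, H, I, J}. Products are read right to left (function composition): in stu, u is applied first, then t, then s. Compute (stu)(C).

Apply the permutations in order: u(C) = G, then t(G) = G, then s(G) = I. So (stu)(C) = I.

I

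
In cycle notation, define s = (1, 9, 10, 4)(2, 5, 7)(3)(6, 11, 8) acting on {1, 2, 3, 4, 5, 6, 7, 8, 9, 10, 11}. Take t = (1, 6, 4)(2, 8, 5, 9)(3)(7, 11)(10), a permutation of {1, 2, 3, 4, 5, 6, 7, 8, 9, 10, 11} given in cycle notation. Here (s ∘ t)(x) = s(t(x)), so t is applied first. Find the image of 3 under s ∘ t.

3

(s ∘ t)(3) = s(t(3)). t(3) = 3, then s(3) = 3. So (s ∘ t)(3) = 3.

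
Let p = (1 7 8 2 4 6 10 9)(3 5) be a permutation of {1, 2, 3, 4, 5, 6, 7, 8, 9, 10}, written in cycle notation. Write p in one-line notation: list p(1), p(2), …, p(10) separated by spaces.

7 4 5 6 3 10 8 2 1 9

Image by image: 1→7, 2→4, 3→5, 4→6, 5→3, 6→10, 7→8, 8→2, 9→1, 10→9.
So the one-line form is 7 4 5 6 3 10 8 2 1 9.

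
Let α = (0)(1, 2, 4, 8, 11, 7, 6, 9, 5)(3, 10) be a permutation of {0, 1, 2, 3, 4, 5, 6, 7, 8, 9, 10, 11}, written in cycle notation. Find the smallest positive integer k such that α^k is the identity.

The cycle type of α is (9, 2, 1).
Since disjoint cycles commute, ord(α) = lcm(9, 2) = 18.

18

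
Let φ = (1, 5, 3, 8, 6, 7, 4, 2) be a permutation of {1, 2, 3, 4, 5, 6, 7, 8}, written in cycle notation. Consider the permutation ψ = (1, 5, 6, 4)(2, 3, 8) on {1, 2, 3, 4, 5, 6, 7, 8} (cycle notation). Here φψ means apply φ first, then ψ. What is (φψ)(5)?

First apply φ: φ(5) = 3, then ψ(3) = 8. Thus (φψ)(5) = 8.

8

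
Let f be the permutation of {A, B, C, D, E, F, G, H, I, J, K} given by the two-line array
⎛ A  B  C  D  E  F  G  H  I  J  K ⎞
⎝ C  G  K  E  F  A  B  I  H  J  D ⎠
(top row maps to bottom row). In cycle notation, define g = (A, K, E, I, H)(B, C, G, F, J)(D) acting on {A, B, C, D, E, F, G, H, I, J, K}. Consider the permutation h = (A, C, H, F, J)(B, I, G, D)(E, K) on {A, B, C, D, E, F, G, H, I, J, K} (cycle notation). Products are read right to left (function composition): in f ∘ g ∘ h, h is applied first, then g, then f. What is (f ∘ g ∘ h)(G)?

E

Apply the permutations in order: h(G) = D, then g(D) = D, then f(D) = E. So (f ∘ g ∘ h)(G) = E.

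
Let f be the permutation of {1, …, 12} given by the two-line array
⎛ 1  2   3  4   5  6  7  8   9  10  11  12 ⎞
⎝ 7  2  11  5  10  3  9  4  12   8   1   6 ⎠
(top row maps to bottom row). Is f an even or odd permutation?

odd

In disjoint-cycle form the cycle lengths are 7, 4, 1.
A cycle is odd iff its length is even; f has 1 even-length cycle, so sgn(f) = (−1)^1 and f is odd.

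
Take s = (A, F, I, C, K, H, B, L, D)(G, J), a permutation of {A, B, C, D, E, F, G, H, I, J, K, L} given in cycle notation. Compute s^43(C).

F

C lies in the 9-cycle (A, F, I, C, K, H, B, L, D).
Since the cycle has length 9, s^43 acts on it the same as s^7 (43 mod 9 = 7).
Advancing 7 steps from C: C → K → H → B → L → D → A → F.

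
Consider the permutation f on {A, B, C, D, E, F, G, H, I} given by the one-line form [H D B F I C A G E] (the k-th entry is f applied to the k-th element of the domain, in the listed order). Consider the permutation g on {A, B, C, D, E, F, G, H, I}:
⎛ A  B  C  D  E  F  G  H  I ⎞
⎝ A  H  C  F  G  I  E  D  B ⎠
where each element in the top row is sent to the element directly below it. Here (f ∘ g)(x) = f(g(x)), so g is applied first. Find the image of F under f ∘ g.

E

First apply g: g(F) = I, then f(I) = E. Thus (f ∘ g)(F) = E.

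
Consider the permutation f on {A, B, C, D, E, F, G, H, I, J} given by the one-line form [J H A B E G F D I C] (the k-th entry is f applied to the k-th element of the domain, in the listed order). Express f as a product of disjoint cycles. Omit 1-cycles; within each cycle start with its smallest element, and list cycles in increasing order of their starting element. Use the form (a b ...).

(A J C)(B H D)(F G)

From A: A → J → C → A, closing the cycle (A J C).
Continuing from each remaining unvisited element yields (A J C)(B H D)(F G).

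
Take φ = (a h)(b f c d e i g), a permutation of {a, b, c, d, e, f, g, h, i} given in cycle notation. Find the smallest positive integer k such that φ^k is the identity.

14

The cycle type of φ is (7, 2).
The order is lcm(7, 2) = 14.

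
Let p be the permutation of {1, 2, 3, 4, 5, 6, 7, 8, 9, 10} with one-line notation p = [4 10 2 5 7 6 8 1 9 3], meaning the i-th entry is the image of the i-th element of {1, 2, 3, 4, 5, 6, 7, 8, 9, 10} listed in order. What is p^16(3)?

Tracing 3 → 2 → … returns to 3 after 3 steps, so 3 lies in a 3-cycle (2, 10, 3).
On a 3-cycle, p^3 is the identity, so p^16 = p^1 there (16 ≡ 1 mod 3).
Stepping 1 place around the cycle: 3 → 2.

2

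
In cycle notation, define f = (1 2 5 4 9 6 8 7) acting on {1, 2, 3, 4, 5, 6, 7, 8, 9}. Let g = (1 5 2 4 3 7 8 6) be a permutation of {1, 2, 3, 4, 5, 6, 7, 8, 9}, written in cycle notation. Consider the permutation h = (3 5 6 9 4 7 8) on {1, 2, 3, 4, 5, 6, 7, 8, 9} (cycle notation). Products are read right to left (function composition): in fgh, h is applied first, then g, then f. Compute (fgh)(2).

Chase 2: h(2) = 2; g(2) = 4; f(4) = 9. Hence (fgh)(2) = 9.

9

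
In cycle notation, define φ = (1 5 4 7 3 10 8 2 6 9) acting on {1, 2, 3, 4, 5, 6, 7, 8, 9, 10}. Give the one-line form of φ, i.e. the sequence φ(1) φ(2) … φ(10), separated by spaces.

5 6 10 7 4 9 3 2 1 8

Image by image: 1↦5, 2↦6, 3↦10, 4↦7, 5↦4, 6↦9, 7↦3, 8↦2, 9↦1, 10↦8.
Listing these in domain order gives 5 6 10 7 4 9 3 2 1 8.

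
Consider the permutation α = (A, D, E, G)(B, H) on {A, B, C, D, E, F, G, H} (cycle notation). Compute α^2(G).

D

G lies in the 4-cycle (A, D, E, G).
Stepping 2 places around the cycle: G → A → D.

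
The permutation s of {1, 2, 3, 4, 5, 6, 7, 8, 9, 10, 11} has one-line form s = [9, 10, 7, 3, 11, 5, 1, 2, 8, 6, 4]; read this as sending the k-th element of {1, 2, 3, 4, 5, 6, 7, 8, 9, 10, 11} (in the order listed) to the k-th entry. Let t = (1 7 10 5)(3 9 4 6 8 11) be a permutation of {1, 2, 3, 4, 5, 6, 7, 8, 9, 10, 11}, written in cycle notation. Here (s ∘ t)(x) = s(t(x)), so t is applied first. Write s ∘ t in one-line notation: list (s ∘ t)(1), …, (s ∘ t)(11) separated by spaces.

1 10 8 5 9 2 6 4 3 11 7

For each element, apply t then s: 1 → 7 → 1; 2 → 2 → 10; 3 → 9 → 8; 4 → 6 → 5; 5 → 1 → 9; 6 → 8 → 2; 7 → 10 → 6; 8 → 11 → 4; 9 → 4 → 3; 10 → 5 → 11; 11 → 3 → 7.
Collecting the images, s ∘ t = [1 10 8 5 9 2 6 4 3 11 7].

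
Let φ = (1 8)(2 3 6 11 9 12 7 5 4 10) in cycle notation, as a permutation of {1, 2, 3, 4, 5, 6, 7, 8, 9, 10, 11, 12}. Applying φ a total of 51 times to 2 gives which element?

2 lies in the 10-cycle (2 3 6 11 9 12 7 5 4 10).
Powers repeat with period 10 on this cycle, and 51 mod 10 = 1, so φ^51(2) = φ^1(2).
Stepping 1 place around the cycle: 2 → 3.

3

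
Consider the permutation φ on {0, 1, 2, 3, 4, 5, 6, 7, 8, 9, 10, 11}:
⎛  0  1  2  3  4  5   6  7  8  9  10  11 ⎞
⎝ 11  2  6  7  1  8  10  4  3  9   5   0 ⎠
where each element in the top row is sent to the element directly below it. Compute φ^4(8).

1

Tracing 8 → 3 → … returns to 8 after 9 steps, so 8 lies in a 9-cycle (1, 2, 6, 10, 5, 8, 3, 7, 4).
Stepping 4 places around the cycle: 8 → 3 → 7 → 4 → 1.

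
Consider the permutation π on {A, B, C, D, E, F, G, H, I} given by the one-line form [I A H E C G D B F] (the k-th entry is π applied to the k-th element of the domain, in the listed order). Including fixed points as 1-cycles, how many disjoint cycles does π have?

The cycle decomposition is (A I F G D E C H B), which has 1 cycle (counting 1-cycles).

1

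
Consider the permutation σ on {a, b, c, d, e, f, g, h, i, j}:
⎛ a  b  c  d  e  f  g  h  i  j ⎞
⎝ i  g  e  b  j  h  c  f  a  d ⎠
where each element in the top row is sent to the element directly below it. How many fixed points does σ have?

No element satisfies σ(x) = x, so there are 0 fixed points.

0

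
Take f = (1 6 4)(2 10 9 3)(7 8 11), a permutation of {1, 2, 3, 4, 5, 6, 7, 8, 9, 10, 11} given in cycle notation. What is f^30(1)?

1

1 lies in the 3-cycle (1 6 4).
Since the cycle has length 3, f^30 acts on it the same as f^0 (30 mod 3 = 0).
So f^30(1) = 1.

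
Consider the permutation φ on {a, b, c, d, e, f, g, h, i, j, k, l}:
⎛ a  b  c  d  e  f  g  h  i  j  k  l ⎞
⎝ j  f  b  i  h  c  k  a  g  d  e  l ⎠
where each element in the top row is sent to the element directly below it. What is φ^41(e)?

h

Tracing e → h → … returns to e after 8 steps, so e lies in an 8-cycle (a j d i g k e h).
Powers repeat with period 8 on this cycle, and 41 mod 8 = 1, so φ^41(e) = φ^1(e).
Advancing 1 step from e: e → h.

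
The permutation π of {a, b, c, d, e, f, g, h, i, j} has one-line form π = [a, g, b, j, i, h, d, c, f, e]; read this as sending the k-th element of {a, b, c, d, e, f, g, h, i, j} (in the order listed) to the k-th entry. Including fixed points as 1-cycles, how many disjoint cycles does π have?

2

The cycle decomposition is (a)(b g d j e i f h c), which has 2 cycles (counting 1-cycles).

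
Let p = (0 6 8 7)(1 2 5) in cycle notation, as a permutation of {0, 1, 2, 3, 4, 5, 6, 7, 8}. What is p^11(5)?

5 lies in the 3-cycle (1 2 5).
On a 3-cycle, p^3 is the identity, so p^11 = p^2 there (11 ≡ 2 mod 3).
Advancing 2 steps from 5: 5 → 1 → 2.

2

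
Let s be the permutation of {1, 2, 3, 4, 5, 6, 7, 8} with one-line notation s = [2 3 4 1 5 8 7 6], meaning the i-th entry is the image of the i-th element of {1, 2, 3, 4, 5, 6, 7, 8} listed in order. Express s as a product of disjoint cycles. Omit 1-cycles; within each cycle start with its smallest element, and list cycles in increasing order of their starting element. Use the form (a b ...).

(1 2 3 4)(6 8)

Iterating s from 1 gives 1 → 2 → 3 → 4 → 1; that is the 4-cycle (1 2 3 4).
Continuing from each remaining unvisited element yields (1 2 3 4)(6 8).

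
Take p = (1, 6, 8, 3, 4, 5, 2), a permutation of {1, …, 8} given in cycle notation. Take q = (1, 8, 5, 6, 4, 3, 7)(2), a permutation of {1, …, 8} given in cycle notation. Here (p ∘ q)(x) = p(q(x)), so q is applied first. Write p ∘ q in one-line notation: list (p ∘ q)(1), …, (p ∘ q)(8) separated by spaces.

3 1 7 4 8 5 6 2

(p ∘ q)(x) = p(q(x)). Computing each image: p(q(1)) = p(8) = 3, p(q(2)) = p(2) = 1, p(q(3)) = p(7) = 7, p(q(4)) = p(3) = 4, p(q(5)) = p(6) = 8, p(q(6)) = p(4) = 5, p(q(7)) = p(1) = 6, p(q(8)) = p(5) = 2.
Hence p ∘ q = [3 1 7 4 8 5 6 2].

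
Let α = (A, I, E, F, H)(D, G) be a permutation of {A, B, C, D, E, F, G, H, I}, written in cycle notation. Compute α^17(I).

I lies in the 5-cycle (A, I, E, F, H).
Powers repeat with period 5 on this cycle, and 17 mod 5 = 2, so α^17(I) = α^2(I).
Advancing 2 steps from I: I → E → F.

F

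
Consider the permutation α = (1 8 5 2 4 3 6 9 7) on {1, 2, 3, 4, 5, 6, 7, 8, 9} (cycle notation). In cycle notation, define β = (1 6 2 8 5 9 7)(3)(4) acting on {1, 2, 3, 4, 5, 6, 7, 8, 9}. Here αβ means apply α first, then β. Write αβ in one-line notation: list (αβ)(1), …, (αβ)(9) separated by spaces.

5 4 2 3 8 7 6 9 1

Chase each element through α then β: 1 → 8 → 5; 2 → 4 → 4; 3 → 6 → 2; 4 → 3 → 3; 5 → 2 → 8; 6 → 9 → 7; 7 → 1 → 6; 8 → 5 → 9; 9 → 7 → 1.
So αβ in one-line form is 5 4 2 3 8 7 6 9 1.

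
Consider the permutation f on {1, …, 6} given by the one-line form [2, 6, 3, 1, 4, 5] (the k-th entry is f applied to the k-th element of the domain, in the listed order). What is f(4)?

1

4 is element number 4 of the domain, and entry number 4 of the one-line form is 1, so f(4) = 1.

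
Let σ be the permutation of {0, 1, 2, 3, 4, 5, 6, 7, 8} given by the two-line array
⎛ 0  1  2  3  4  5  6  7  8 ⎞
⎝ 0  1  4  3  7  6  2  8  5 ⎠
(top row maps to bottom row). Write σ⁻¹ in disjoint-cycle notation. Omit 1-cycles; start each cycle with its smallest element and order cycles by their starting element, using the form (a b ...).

(2 6 5 8 7 4)

First write σ in disjoint cycles: (2 4 7 8 5 6).
Reversing each cycle (and rotating so the smallest element leads) gives σ⁻¹ = (2 6 5 8 7 4).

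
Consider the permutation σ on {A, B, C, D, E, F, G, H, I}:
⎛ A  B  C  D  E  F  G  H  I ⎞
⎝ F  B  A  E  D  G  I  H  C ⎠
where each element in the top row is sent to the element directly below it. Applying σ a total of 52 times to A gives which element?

G

Tracing A → F → … returns to A after 5 steps, so A lies in a 5-cycle (A F G I C).
On a 5-cycle, σ^5 is the identity, so σ^52 = σ^2 there (52 ≡ 2 mod 5).
Advancing 2 steps from A: A → F → G.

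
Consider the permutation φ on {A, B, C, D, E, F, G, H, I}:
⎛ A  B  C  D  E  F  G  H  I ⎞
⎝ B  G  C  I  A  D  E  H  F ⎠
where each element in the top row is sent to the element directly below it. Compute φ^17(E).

A

Tracing E → A → … returns to E after 4 steps, so E lies in a 4-cycle (A B G E).
On a 4-cycle, φ^4 is the identity, so φ^17 = φ^1 there (17 ≡ 1 mod 4).
Advancing 1 step from E: E → A.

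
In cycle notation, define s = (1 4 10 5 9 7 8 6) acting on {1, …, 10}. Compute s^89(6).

1

6 lies in the 8-cycle (1 4 10 5 9 7 8 6).
Powers repeat with period 8 on this cycle, and 89 mod 8 = 1, so s^89(6) = s^1(6).
Stepping 1 place around the cycle: 6 → 1.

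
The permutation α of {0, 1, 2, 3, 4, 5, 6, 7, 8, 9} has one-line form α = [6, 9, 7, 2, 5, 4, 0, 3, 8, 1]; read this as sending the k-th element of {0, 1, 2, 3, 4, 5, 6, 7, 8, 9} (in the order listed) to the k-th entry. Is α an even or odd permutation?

In disjoint-cycle form the cycle lengths are 3, 2, 2, 2, 1.
A cycle of length ℓ contributes ℓ−1 transpositions, so α is a product of 2 + 1 + 1 + 1 = 5 transpositions — odd.

odd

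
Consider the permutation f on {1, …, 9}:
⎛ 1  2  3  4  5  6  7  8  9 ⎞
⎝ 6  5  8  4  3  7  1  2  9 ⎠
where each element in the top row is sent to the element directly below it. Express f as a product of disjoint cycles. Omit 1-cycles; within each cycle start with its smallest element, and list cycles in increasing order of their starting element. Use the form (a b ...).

From 1: 1 → 6 → 7 → 1, closing the cycle (1 6 7).
Repeating from the next unused element and collecting all non-trivial cycles gives (1 6 7)(2 5 3 8).

(1 6 7)(2 5 3 8)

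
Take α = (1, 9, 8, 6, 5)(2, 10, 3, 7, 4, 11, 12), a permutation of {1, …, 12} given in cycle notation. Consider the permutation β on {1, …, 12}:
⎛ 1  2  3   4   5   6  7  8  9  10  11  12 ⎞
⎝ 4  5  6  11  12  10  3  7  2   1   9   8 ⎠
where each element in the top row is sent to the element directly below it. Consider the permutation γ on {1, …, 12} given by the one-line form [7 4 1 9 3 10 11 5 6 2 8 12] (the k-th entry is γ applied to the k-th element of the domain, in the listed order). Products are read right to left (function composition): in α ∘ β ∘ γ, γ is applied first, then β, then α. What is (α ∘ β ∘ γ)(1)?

7

(α ∘ β ∘ γ)(1) = α(β(γ(1))). γ(1) = 7, then β(7) = 3, then α(3) = 7, so the result is 7.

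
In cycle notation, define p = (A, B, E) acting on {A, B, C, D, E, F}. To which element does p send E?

Within (A, B, E), E ↦ A.

A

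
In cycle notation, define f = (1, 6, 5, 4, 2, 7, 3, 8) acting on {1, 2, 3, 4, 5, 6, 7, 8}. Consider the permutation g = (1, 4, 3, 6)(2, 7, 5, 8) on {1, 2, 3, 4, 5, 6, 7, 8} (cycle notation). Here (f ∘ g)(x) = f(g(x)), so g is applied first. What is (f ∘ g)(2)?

3

(f ∘ g)(2) = f(g(2)). g(2) = 7, then f(7) = 3. So (f ∘ g)(2) = 3.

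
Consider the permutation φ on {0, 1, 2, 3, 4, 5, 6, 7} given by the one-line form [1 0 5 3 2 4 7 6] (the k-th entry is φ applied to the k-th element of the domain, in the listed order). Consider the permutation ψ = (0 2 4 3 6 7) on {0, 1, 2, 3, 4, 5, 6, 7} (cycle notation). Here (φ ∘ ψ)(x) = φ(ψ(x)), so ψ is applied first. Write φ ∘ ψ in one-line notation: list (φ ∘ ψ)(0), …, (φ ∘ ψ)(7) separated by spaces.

(φ ∘ ψ)(x) = φ(ψ(x)). Computing each image: φ(ψ(0)) = φ(2) = 5, φ(ψ(1)) = φ(1) = 0, φ(ψ(2)) = φ(4) = 2, φ(ψ(3)) = φ(6) = 7, φ(ψ(4)) = φ(3) = 3, φ(ψ(5)) = φ(5) = 4, φ(ψ(6)) = φ(7) = 6, φ(ψ(7)) = φ(0) = 1.
Hence φ ∘ ψ = [5 0 2 7 3 4 6 1].

5 0 2 7 3 4 6 1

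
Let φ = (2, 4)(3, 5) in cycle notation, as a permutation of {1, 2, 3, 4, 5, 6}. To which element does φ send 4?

4 appears in (2, 4); the next entry (wrapping around) is 2.

2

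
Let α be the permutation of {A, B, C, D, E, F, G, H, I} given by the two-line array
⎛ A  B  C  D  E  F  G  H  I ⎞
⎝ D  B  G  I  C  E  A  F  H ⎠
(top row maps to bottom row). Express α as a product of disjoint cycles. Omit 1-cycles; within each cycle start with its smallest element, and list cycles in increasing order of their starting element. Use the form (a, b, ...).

(A, D, I, H, F, E, C, G)

Iterating α from A gives A → D → I → H → F → E → C → G → A; that is the 8-cycle (A, D, I, H, F, E, C, G).
Repeating from the next unused element and collecting all non-trivial cycles gives (A, D, I, H, F, E, C, G).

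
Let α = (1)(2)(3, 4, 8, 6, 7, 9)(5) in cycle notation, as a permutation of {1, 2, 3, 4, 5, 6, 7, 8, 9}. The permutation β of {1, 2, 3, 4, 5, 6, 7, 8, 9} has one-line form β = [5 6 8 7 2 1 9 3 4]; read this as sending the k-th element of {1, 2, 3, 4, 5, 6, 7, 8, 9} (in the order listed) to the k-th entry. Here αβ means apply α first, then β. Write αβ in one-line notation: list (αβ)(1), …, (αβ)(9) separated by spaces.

For each element, apply α then β: 1 → 1 → 5; 2 → 2 → 6; 3 → 4 → 7; 4 → 8 → 3; 5 → 5 → 2; 6 → 7 → 9; 7 → 9 → 4; 8 → 6 → 1; 9 → 3 → 8.
Collecting the images, αβ = [5 6 7 3 2 9 4 1 8].

5 6 7 3 2 9 4 1 8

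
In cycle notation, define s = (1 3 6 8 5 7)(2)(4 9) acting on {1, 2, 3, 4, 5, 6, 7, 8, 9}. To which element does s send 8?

8 appears in (1 3 6 8 5 7); the next entry (wrapping around) is 5.

5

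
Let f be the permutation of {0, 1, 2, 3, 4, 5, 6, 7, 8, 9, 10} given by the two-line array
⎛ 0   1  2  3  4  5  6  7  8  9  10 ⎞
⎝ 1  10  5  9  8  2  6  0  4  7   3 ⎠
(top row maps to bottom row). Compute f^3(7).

10

Tracing 7 → 0 → … returns to 7 after 6 steps, so 7 lies in a 6-cycle (0 1 10 3 9 7).
Advancing 3 steps from 7: 7 → 0 → 1 → 10.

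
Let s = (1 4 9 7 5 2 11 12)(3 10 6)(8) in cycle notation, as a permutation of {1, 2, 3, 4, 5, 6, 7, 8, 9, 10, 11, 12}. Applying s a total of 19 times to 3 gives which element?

3 lies in the 3-cycle (3 10 6).
Powers repeat with period 3 on this cycle, and 19 mod 3 = 1, so s^19(3) = s^1(3).
Advancing 1 step from 3: 3 → 10.

10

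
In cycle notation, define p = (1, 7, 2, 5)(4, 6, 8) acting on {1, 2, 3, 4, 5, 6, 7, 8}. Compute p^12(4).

4 lies in the 3-cycle (4, 6, 8).
On a 3-cycle, p^3 is the identity, so p^12 = p^0 there (12 ≡ 0 mod 3).
So p^12(4) = 4.

4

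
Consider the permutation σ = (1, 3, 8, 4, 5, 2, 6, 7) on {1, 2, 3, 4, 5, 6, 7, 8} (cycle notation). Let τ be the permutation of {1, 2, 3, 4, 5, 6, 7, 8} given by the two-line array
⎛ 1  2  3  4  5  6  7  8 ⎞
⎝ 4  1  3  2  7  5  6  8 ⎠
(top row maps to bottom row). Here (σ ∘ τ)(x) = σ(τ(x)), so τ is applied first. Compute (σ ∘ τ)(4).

(σ ∘ τ)(4) = σ(τ(4)). τ(4) = 2, then σ(2) = 6. So (σ ∘ τ)(4) = 6.

6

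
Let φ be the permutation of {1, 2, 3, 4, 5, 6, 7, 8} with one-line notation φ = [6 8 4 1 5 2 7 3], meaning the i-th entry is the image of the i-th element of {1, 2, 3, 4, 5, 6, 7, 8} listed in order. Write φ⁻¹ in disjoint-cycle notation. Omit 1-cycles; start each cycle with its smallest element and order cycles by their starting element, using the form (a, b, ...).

First write φ in disjoint cycles: (1, 6, 2, 8, 3, 4).
The inverse reverses every cycle; in canonical form, φ⁻¹ = (1, 4, 3, 8, 2, 6).

(1, 4, 3, 8, 2, 6)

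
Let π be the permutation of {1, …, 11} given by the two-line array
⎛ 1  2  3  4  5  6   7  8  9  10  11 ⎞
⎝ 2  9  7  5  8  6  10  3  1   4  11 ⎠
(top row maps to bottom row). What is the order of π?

Writing π as disjoint cycles, the cycle lengths are 6, 3, 1, 1.
The order of π is the least common multiple of its cycle lengths: lcm(6, 3) = 6.

6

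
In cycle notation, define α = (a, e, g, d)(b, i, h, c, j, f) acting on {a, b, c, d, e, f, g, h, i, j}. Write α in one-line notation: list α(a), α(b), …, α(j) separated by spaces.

Each element maps to the next entry in its cycle (wrapping to the front): a→e, b→i, c→j, d→a, e→g, f→b, g→d, h→c, i→h, j→f.
Listing these in domain order gives e i j a g b d c h f.

e i j a g b d c h f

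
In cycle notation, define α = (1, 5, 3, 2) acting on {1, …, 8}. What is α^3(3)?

3 lies in the 4-cycle (1, 5, 3, 2).
Advancing 3 steps from 3: 3 → 2 → 1 → 5.

5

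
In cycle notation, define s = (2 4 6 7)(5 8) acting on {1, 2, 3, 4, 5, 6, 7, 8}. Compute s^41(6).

7

6 lies in the 4-cycle (2 4 6 7).
Powers repeat with period 4 on this cycle, and 41 mod 4 = 1, so s^41(6) = s^1(6).
Advancing 1 step from 6: 6 → 7.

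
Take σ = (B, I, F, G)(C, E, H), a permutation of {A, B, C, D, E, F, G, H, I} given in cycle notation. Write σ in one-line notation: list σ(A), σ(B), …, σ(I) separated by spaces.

Image by image: A→A, B→I, C→E, D→D, E→H, F→G, G→B, H→C, I→F.
Listing these in domain order gives A I E D H G B C F.

A I E D H G B C F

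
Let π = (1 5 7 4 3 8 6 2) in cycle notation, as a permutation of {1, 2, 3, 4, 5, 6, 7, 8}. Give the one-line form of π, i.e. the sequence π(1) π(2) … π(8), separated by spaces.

5 1 8 3 7 2 4 6

Image by image: 1↦5, 2↦1, 3↦8, 4↦3, 5↦7, 6↦2, 7↦4, 8↦6.
Listing these in domain order gives 5 1 8 3 7 2 4 6.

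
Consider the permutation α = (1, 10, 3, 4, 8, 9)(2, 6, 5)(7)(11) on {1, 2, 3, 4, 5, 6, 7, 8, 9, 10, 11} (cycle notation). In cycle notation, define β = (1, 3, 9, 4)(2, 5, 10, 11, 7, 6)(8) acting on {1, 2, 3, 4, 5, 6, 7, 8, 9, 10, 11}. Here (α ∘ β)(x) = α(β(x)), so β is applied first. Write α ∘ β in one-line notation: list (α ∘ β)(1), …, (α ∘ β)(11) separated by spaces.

4 2 1 10 3 6 5 9 8 11 7

For each element, apply β then α: 1 → 3 → 4; 2 → 5 → 2; 3 → 9 → 1; 4 → 1 → 10; 5 → 10 → 3; 6 → 2 → 6; 7 → 6 → 5; 8 → 8 → 9; 9 → 4 → 8; 10 → 11 → 11; 11 → 7 → 7.
Collecting the images, α ∘ β = [4 2 1 10 3 6 5 9 8 11 7].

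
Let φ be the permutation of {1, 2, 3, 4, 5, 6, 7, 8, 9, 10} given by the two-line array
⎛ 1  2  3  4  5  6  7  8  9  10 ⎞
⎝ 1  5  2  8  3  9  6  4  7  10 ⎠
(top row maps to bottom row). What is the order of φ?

6

The disjoint-cycle form of φ has cycle lengths 3, 3, 2, 1, 1.
Since disjoint cycles commute, ord(φ) = lcm(3, 3, 2) = 6.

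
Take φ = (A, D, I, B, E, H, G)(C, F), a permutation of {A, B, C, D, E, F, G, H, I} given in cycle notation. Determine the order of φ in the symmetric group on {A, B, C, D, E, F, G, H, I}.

14

The disjoint cycles have lengths 7, 2.
The order is lcm(7, 2) = 14.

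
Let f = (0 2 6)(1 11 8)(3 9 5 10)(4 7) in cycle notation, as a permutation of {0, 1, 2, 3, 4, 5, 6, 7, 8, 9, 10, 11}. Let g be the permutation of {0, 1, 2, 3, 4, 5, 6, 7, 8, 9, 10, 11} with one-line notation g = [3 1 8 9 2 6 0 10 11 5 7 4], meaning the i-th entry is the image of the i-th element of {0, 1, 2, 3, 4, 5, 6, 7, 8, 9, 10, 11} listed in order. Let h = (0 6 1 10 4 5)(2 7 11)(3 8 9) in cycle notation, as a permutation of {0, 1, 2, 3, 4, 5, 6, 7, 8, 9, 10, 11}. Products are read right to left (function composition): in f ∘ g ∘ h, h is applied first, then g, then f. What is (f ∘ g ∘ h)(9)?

Chase 9: h(9) = 3; g(3) = 9; f(9) = 5. Hence (f ∘ g ∘ h)(9) = 5.

5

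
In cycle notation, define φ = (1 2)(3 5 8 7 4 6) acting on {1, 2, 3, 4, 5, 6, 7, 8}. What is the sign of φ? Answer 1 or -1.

The cycle lengths are 6, 2.
A cycle is odd iff its length is even; φ has 2 even-length cycles, so sgn(φ) = (−1)^2 and φ is even.

1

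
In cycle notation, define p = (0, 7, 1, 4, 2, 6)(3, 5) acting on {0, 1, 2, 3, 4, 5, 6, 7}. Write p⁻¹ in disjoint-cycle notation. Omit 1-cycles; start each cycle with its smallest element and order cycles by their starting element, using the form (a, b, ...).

(0, 6, 2, 4, 1, 7)(3, 5)

If p sends a → b within a cycle, p⁻¹ sends b → a; equivalently, reverse each cycle.
After reversing and putting each cycle's least element first, p⁻¹ = (0, 6, 2, 4, 1, 7)(3, 5).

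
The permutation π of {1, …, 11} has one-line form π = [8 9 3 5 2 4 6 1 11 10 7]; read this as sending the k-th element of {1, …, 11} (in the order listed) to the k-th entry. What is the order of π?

Decomposing into disjoint cycles gives cycle lengths 7, 2, 1, 1.
The order of π is the least common multiple of its cycle lengths: lcm(7, 2) = 14.

14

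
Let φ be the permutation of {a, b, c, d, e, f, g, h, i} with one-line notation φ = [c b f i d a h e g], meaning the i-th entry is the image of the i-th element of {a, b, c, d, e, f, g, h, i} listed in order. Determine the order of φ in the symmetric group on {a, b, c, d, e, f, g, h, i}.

Decomposing into disjoint cycles gives cycle lengths 5, 3, 1.
Since disjoint cycles commute, ord(φ) = lcm(5, 3) = 15.

15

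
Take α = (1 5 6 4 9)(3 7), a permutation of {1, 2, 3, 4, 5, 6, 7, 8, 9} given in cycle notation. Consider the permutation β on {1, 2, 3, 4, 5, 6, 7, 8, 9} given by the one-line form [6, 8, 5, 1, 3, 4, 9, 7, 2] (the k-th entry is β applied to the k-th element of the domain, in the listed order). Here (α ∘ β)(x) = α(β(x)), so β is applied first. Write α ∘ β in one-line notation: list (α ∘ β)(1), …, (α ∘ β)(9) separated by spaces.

For each element, apply β then α: 1 → 6 → 4; 2 → 8 → 8; 3 → 5 → 6; 4 → 1 → 5; 5 → 3 → 7; 6 → 4 → 9; 7 → 9 → 1; 8 → 7 → 3; 9 → 2 → 2.
Collecting the images, α ∘ β = [4 8 6 5 7 9 1 3 2].

4 8 6 5 7 9 1 3 2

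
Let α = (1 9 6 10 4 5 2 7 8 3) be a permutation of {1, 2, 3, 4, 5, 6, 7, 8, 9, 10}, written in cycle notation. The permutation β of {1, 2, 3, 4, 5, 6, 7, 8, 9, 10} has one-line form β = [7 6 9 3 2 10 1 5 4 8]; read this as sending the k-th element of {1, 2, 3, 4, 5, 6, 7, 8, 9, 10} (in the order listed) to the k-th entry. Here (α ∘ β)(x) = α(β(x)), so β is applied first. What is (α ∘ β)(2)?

β(2) = 6, then α(6) = 10; composing gives (α ∘ β)(2) = 10.

10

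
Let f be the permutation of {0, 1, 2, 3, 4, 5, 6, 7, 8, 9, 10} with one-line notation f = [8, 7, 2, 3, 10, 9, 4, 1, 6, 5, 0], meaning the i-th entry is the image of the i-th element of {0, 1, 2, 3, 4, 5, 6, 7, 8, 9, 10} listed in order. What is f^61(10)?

Tracing 10 → 0 → … returns to 10 after 5 steps, so 10 lies in a 5-cycle (0 8 6 4 10).
On a 5-cycle, f^5 is the identity, so f^61 = f^1 there (61 ≡ 1 mod 5).
Advancing 1 step from 10: 10 → 0.

0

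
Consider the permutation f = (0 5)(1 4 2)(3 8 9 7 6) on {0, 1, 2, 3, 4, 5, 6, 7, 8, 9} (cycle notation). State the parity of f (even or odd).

The cycle lengths are 5, 3, 2.
A cycle is odd iff its length is even; f has 1 even-length cycle, so sgn(f) = (−1)^1 and f is odd.

odd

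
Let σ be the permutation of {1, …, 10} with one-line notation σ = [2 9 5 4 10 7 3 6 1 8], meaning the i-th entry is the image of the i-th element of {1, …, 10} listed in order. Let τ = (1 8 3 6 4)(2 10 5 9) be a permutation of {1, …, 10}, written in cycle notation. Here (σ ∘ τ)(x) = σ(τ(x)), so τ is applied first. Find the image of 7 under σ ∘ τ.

τ(7) = 7, then σ(7) = 3; composing gives (σ ∘ τ)(7) = 3.

3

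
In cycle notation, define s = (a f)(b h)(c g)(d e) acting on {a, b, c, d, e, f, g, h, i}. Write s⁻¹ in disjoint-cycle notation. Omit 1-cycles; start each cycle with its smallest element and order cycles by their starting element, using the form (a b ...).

(a f)(b h)(c g)(d e)

Inverting a permutation written in cycle notation just reverses the order within every cycle.
Reversing each cycle of s and rotating so the smallest element leads gives (a f)(b h)(c g)(d e).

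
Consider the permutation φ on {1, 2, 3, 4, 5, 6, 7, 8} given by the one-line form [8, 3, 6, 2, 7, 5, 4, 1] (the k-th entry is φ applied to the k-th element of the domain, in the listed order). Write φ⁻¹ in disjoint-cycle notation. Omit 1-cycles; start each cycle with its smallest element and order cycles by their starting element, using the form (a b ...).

The cycle decomposition of φ is (1 8)(2 3 6 5 7 4).
The inverse reverses every cycle; in canonical form, φ⁻¹ = (1 8)(2 4 7 5 6 3).

(1 8)(2 4 7 5 6 3)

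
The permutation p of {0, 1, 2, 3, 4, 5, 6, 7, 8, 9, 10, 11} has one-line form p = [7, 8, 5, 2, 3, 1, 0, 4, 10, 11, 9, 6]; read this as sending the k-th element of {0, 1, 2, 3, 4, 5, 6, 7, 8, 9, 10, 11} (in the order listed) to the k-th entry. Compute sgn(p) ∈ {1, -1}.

-1

In disjoint-cycle form the cycle lengths are 12.
A cycle is odd iff its length is even; p has 1 even-length cycle, so sgn(p) = (−1)^1 and p is odd.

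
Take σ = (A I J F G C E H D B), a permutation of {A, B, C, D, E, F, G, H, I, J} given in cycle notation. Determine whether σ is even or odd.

odd

The cycle lengths are 10.
A cycle of length ℓ contributes ℓ−1 transpositions, so σ is a product of 9 transpositions — odd.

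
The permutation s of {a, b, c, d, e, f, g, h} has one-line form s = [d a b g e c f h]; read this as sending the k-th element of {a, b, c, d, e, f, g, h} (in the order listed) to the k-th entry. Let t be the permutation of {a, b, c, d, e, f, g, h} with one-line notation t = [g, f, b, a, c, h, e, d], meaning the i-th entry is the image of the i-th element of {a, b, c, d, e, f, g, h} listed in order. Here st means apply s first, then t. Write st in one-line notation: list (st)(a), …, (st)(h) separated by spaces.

(st)(x) = t(s(x)). Computing each image: t(s(a)) = t(d) = a, t(s(b)) = t(a) = g, t(s(c)) = t(b) = f, t(s(d)) = t(g) = e, t(s(e)) = t(e) = c, t(s(f)) = t(c) = b, t(s(g)) = t(f) = h, t(s(h)) = t(h) = d.
Hence st = [a g f e c b h d].

a g f e c b h d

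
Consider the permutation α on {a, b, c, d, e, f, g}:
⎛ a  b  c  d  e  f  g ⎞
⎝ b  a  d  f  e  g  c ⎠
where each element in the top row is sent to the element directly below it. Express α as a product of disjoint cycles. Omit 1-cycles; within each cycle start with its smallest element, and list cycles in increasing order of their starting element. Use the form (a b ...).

(a b)(c d f g)

From a: a → b → a, closing the cycle (a b).
Repeating from the next unused element and collecting all non-trivial cycles gives (a b)(c d f g).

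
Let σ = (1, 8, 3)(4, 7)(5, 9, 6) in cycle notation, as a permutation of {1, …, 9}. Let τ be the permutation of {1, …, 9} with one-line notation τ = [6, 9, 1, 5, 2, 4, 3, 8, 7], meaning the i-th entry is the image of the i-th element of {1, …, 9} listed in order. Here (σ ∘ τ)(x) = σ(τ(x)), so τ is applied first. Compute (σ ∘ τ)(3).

τ(3) = 1, then σ(1) = 8; composing gives (σ ∘ τ)(3) = 8.

8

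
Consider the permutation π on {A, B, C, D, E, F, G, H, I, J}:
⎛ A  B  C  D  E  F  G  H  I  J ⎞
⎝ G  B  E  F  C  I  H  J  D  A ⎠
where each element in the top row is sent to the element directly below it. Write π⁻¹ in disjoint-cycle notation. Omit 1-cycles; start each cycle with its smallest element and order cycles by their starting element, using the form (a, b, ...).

First write π in disjoint cycles: (A, G, H, J)(C, E)(D, F, I).
Reversing each cycle (and rotating so the smallest element leads) gives π⁻¹ = (A, J, H, G)(C, E)(D, I, F).

(A, J, H, G)(C, E)(D, I, F)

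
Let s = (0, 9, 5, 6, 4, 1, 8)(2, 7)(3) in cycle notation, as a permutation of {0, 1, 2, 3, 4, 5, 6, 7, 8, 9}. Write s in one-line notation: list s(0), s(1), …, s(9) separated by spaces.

9 8 7 3 1 6 4 2 0 5

Image by image: 0→9, 1→8, 2→7, 3→3, 4→1, 5→6, 6→4, 7→2, 8→0, 9→5.
So the one-line form is 9 8 7 3 1 6 4 2 0 5.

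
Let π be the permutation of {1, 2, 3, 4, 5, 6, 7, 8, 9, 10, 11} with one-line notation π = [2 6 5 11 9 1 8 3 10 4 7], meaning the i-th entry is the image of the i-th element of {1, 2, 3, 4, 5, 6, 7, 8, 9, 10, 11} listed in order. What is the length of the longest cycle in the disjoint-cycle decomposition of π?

8

Decomposing into disjoint cycles gives (1, 2, 6)(3, 5, 9, 10, 4, 11, 7, 8); the longest has length 8.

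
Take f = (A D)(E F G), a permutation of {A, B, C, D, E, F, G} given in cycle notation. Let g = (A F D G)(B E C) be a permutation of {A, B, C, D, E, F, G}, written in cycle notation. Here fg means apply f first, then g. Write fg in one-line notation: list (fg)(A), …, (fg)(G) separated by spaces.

G E B F D A C

(fg)(x) = g(f(x)). Computing each image: g(f(A)) = g(D) = G, g(f(B)) = g(B) = E, g(f(C)) = g(C) = B, g(f(D)) = g(A) = F, g(f(E)) = g(F) = D, g(f(F)) = g(G) = A, g(f(G)) = g(E) = C.
Hence fg = [G E B F D A C].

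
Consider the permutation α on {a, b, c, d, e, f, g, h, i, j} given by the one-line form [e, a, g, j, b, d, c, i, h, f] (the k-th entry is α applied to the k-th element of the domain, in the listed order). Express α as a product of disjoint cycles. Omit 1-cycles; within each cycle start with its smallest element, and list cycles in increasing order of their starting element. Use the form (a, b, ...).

(a, e, b)(c, g)(d, j, f)(h, i)

Start at a and follow images: a → e → b → a, giving the cycle (a, e, b).
Continuing from each remaining unvisited element yields (a, e, b)(c, g)(d, j, f)(h, i).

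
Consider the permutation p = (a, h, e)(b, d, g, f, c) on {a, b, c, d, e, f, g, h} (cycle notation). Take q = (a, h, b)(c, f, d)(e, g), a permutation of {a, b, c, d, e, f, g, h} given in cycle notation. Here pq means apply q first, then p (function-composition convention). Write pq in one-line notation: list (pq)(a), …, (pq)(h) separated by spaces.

e h c b f g a d

For each element, apply q then p: a → h → e; b → a → h; c → f → c; d → c → b; e → g → f; f → d → g; g → e → a; h → b → d.
So pq in one-line form is e h c b f g a d.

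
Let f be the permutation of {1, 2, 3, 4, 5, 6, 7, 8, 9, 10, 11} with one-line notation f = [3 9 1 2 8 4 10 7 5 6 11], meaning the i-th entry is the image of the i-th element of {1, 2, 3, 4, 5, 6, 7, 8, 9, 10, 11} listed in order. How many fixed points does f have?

1

The fixed points (elements with f(x) = x) are {11}, so there is 1.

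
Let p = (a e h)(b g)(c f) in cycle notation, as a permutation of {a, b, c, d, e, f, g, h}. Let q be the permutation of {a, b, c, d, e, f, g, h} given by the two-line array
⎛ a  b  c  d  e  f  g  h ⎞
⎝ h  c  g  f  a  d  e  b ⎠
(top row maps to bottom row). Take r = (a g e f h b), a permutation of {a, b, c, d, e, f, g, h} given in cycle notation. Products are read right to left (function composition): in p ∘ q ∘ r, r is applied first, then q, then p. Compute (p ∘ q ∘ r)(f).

Apply the permutations in order: r(f) = h, then q(h) = b, then p(b) = g. So (p ∘ q ∘ r)(f) = g.

g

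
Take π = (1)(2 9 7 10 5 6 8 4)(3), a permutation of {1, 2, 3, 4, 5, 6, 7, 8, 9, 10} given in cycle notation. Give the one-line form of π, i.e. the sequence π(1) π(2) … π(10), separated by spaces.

Reading each image from the cycles: 1↦1, 2↦9, 3↦3, 4↦2, 5↦6, 6↦8, 7↦10, 8↦4, 9↦7, 10↦5.
So the one-line form is 1 9 3 2 6 8 10 4 7 5.

1 9 3 2 6 8 10 4 7 5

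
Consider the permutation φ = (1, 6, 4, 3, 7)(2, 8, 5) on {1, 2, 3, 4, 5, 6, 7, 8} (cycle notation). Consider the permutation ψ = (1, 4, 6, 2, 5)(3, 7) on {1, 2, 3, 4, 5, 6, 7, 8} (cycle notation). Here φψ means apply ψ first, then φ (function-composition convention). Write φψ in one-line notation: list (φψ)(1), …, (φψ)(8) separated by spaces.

(φψ)(x) = φ(ψ(x)). Computing each image: φ(ψ(1)) = φ(4) = 3, φ(ψ(2)) = φ(5) = 2, φ(ψ(3)) = φ(7) = 1, φ(ψ(4)) = φ(6) = 4, φ(ψ(5)) = φ(1) = 6, φ(ψ(6)) = φ(2) = 8, φ(ψ(7)) = φ(3) = 7, φ(ψ(8)) = φ(8) = 5.
Hence φψ = [3 2 1 4 6 8 7 5].

3 2 1 4 6 8 7 5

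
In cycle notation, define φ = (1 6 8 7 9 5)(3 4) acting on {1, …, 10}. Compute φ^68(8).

8 lies in the 6-cycle (1 6 8 7 9 5).
Since the cycle has length 6, φ^68 acts on it the same as φ^2 (68 mod 6 = 2).
Stepping 2 places around the cycle: 8 → 7 → 9.

9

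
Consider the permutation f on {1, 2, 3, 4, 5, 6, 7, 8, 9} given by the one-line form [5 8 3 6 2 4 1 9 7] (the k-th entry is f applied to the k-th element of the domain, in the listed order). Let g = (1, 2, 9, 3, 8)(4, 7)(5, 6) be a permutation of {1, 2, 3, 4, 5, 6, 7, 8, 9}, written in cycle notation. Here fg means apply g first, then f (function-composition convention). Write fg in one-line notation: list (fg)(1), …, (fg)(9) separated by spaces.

8 7 9 1 4 2 6 5 3

(fg)(x) = f(g(x)). Computing each image: f(g(1)) = f(2) = 8, f(g(2)) = f(9) = 7, f(g(3)) = f(8) = 9, f(g(4)) = f(7) = 1, f(g(5)) = f(6) = 4, f(g(6)) = f(5) = 2, f(g(7)) = f(4) = 6, f(g(8)) = f(1) = 5, f(g(9)) = f(3) = 3.
Hence fg = [8 7 9 1 4 2 6 5 3].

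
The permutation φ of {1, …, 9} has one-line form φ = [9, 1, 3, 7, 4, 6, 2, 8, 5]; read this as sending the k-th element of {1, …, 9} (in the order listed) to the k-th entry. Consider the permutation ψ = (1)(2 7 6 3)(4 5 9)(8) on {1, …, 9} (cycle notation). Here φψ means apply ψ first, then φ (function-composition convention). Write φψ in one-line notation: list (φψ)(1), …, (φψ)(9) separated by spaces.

9 2 1 4 5 3 6 8 7

Chase each element through ψ then φ: 1 → 1 → 9; 2 → 7 → 2; 3 → 2 → 1; 4 → 5 → 4; 5 → 9 → 5; 6 → 3 → 3; 7 → 6 → 6; 8 → 8 → 8; 9 → 4 → 7.
Collecting the images, φψ = [9 2 1 4 5 3 6 8 7].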